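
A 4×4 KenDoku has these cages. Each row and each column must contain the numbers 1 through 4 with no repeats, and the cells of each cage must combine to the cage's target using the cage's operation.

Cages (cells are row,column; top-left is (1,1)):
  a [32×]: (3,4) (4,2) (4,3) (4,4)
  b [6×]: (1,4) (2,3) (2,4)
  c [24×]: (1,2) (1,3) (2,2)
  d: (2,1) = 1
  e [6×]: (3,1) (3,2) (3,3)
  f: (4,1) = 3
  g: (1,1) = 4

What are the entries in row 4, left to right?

3 1 4 2

Cage g is given, which forces (1,1) = 4.
Cage d is given, leaving (2,1) = 1.
Cage a has product 32, leaving (3,4) = 4.
Cage f is a single given cell; hence (4,1) = 3.
The 3 cells of cage b must have product 6; hence (1,4) = 1.
Cage c has product 24, so (2,2) = 4.
3 is placed in column 1, which forces (3,1) = 2.
Column 4 already has 1, leaving (4,4) = 2.
Cage b has product 6, so (2,3) = 2.
2 is placed in column 4; hence (2,4) = 3.
Row 4 already has 2; hence (4,2) = 1.
The 4 cells of cage a must have product 32, so (4,3) = 4.
The 3 cells of cage c must have product 24, which forces (1,2) = 2.
Column 3 already has 2, so (1,3) = 3.
1 is placed in column 2; hence (3,2) = 3.
Cage e needs product 6; hence (3,3) = 1.
Filled in: 4 2 3 1 / 1 4 2 3 / 2 3 1 4 / 3 1 4 2.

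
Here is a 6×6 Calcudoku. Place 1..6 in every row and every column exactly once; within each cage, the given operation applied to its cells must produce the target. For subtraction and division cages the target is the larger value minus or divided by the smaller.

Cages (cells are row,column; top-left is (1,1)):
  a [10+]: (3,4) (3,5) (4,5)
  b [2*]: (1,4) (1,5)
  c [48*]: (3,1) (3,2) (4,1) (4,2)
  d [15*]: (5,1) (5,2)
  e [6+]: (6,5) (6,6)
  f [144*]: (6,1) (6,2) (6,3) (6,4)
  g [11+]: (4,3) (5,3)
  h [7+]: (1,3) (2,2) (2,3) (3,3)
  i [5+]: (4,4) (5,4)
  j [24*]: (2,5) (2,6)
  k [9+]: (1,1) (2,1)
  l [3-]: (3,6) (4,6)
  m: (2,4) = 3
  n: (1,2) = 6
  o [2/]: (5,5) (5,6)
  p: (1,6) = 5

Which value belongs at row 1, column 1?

4

N is a freebie; hence (1,2) = 6.
P is a freebie, so (1,6) = 5.
Cage h has sum 7; hence (2,2) = 1.
M is a freebie; hence (2,4) = 3.
Row 2 already has 3, so (2,3) = 2.
The only place for 4 in row 1 is (1,1).
Cage k's pair has sum 9, leaving (2,1) = 5.
Column 1 now contains 5, so (5,1) = 3.
3 is placed in row 5, so (5,2) = 5.
5 is placed in row 5, so (5,3) = 6.
Column 3 already has 6, so (4,3) = 5.
Row 1 needs a 3, and only (1,3) is open for it.
Column 3 now contains 3; hence (3,3) = 1.
Cage f has product 144; hence (6,2) = 3.
Column 3 now contains 3, which forces (6,3) = 4.
Row 3 now contains 1, so (3,1) = 6.
Cage c needs product 48; hence (4,1) = 1.
Row 4 now contains 1; hence (4,4) = 4.
Column 4 now contains 4, so (5,4) = 1.
Column 1 now contains 6; hence (6,1) = 2.
Row 6 now contains 2; hence (6,4) = 6.
Cage e's pair has sum 6, leaving (6,5) = 5.
Cage e's pair has sum 6, so (6,6) = 1.
1 is placed in column 4; hence (1,4) = 2.
Cage b needs two cells with product 2, so (1,5) = 1.
The 4 cells of cage c must have product 48, which forces (3,2) = 4.
The 3 cells of cage a must have sum 10, leaving (3,4) = 5.
Cage l's pair has difference 3, leaving (3,6) = 3.
Row 4 now contains 4, leaving (4,2) = 2.
Row 4 now contains 2, leaving (4,5) = 3.
Cage l needs two cells with difference 3; hence (4,6) = 6.
Cage j needs two cells with product 24, leaving (2,5) = 6.
6 is placed in column 6, so (2,6) = 4.
Row 3 already has 3; hence (3,5) = 2.
Column 5 already has 2; hence (5,5) = 4.
Column 6 already has 4, which forces (5,6) = 2.
The full grid is 4 6 3 2 1 5 / 5 1 2 3 6 4 / 6 4 1 5 2 3 / 1 2 5 4 3 6 / 3 5 6 1 4 2 / 2 3 4 6 5 1.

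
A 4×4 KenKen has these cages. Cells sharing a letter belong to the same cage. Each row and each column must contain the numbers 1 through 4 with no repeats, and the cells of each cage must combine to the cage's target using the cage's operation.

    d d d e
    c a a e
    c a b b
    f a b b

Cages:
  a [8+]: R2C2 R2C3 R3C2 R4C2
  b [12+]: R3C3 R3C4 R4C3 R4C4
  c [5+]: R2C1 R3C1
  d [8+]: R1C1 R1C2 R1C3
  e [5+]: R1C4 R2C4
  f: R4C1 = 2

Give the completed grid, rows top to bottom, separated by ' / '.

3 4 1 2 / 4 1 2 3 / 1 2 3 4 / 2 3 4 1

Cage f is given, which forces R4C1 = 2.
In row 1, 2 can only go at R1C4, so R1C4 = 2.
Cage e's pair has sum 5, which forces R2C4 = 3.
The only place for 2 in row 3 is R3C2.
In row 2, 2 can only go at R2C3, so R2C3 = 2.
Cage a has sum 8, leaving R2C2 = 1.
Cage a has sum 8, leaving R4C2 = 3.
Row 4 already has 3, so R4C3 = 4.
Row 4 already has 4, which forces R4C4 = 1.
3 is placed in column 2; hence R1C2 = 4.
Row 2 now contains 1; hence R2C1 = 4.
Cage c needs two cells with sum 5, so R3C1 = 1.
Column 3 now contains 4, so R3C3 = 3.
Column 4 now contains 1, which forces R3C4 = 4.
Column 1 now contains 1; hence R1C1 = 3.
Column 3 already has 3, so R1C3 = 1.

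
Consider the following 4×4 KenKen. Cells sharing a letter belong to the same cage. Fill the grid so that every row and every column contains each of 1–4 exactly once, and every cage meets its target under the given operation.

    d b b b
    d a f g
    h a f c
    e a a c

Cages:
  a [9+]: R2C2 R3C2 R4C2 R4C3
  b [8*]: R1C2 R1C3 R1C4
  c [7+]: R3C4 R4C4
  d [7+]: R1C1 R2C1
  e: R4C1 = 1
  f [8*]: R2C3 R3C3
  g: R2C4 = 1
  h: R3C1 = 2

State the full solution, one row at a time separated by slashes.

3 4 1 2 / 4 3 2 1 / 2 1 4 3 / 1 2 3 4

Cage g is a single given cell, leaving R2C4 = 1.
H is a freebie, which forces R3C1 = 2.
Row 3 already has 2, which forces R3C3 = 4.
Row 3 already has 4, so R3C4 = 3.
Cage e is a single given cell, so R4C1 = 1.
3 is placed in column 4, leaving R4C4 = 4.
Cage b needs product 8, so R1C2 = 4.
The 3 cells of cage b must have product 8, so R1C3 = 1.
Column 4 already has 4, which forces R1C4 = 2.
Cage a needs sum 9; hence R2C2 = 3.
Column 3 now contains 4, leaving R2C3 = 2.
Row 3 now contains 3, leaving R3C2 = 1.
Cage a has sum 9, leaving R4C2 = 2.
The 4 cells of cage a must have sum 9; hence R4C3 = 3.
Row 1 now contains 4, so R1C1 = 3.
Row 2 now contains 3; hence R2C1 = 4.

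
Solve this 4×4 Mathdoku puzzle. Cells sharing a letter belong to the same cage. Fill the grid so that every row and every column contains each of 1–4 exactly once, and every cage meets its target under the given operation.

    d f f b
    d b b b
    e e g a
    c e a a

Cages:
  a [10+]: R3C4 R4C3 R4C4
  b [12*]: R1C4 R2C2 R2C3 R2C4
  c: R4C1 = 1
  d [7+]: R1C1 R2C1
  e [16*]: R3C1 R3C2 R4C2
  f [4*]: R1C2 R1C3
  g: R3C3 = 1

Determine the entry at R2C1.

4

Cage g is given, so R3C3 = 1.
C is a freebie; hence R4C1 = 1.
The two cells of cage f must have product 4; hence R1C2 = 1.
Column 3 already has 1; hence R1C3 = 4.
1 is placed in row 1, which forces R1C4 = 2.
Cage e has product 16, so R3C1 = 2.
Row 3 already has 1, leaving R3C2 = 4.
Row 3 now contains 4; hence R3C4 = 3.
Cage e has product 16; hence R4C2 = 2.
Column 3 already has 4, leaving R4C3 = 3.
Column 4 now contains 2, so R4C4 = 4.
Row 1 already has 4; hence R1C1 = 3.
Cage d needs two cells with sum 7, so R2C1 = 4.
2 is placed in column 2; hence R2C2 = 3.
Column 3 already has 3, leaving R2C3 = 2.
4 is placed in column 4, which forces R2C4 = 1.
Completed grid: 3 1 4 2 / 4 3 2 1 / 2 4 1 3 / 1 2 3 4.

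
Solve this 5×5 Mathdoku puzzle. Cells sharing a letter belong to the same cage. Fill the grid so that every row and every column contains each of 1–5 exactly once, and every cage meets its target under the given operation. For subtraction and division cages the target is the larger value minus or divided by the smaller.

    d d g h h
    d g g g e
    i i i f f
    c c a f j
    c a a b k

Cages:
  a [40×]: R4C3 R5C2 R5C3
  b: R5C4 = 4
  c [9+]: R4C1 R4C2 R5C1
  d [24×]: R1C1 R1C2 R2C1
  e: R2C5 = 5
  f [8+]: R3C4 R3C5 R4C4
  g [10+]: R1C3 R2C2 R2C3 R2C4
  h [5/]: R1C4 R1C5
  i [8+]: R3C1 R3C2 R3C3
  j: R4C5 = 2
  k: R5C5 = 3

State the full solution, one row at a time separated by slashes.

4 2 3 5 1 / 3 4 1 2 5 / 2 1 5 3 4 / 5 3 4 1 2 / 1 5 2 4 3

Cage e is a single given cell, which forces R2C5 = 5.
Cage j is a single given cell, leaving R4C5 = 2.
B is a freebie, which forces R5C4 = 4.
Cage k is given, which forces R5C5 = 3.
Cage h's pair has quotient 5; hence R1C4 = 5.
5 is placed in column 5, leaving R1C5 = 1.
Column 5 already has 1, so R3C5 = 4.
Cage a has product 40; hence R4C3 = 4.
Cage g has sum 10, which forces R2C2 = 4.
The 3 cells of cage d must have product 24, so R1C1 = 4.
Row 3 needs a 3, and only R3C4 is open for it.
3 is placed in column 4, so R4C4 = 1.
Cage g needs sum 10, so R1C3 = 3.
Cage g needs sum 10, leaving R2C3 = 1.
Column 4 already has 1, which forces R2C4 = 2.
Cage c needs sum 9, so R5C1 = 1.
3 is placed in row 1, so R1C2 = 2.
2 is placed in row 2; hence R2C1 = 3.
Cage i needs sum 8, so R3C2 = 1.
3 is placed in column 1, leaving R4C1 = 5.
5 is placed in row 4, so R4C2 = 3.
Column 2 already has 2, leaving R5C2 = 5.
Row 5 now contains 5, which forces R5C3 = 2.
5 is placed in column 1; hence R3C1 = 2.
Column 3 already has 2, which forces R3C3 = 5.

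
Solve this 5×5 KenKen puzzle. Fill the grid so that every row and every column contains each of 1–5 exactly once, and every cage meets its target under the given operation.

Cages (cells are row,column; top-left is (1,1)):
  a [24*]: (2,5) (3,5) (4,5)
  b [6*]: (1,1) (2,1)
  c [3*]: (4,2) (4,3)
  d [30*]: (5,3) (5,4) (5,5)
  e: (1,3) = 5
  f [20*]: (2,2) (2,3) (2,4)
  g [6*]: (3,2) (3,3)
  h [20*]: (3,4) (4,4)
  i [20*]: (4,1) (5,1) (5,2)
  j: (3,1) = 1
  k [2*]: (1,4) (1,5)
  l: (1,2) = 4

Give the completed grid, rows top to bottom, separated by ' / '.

Cage l is given; hence (1,2) = 4.
E is a freebie, so (1,3) = 5.
Cage j is a single given cell, which forces (3,1) = 1.
Row 1 needs a 3, and only (1,1) is open for it.
Column 1 already has 3, so (2,1) = 2.
Cage i has product 20, so (5,2) = 1.
1 is placed in column 2, leaving (2,2) = 5.
1 is placed in column 2, leaving (4,2) = 3.
Cage c's pair has product 3, which forces (4,3) = 1.
1 is placed in column 3, which forces (2,3) = 4.
Cage f has product 20, so (2,4) = 1.
Row 2 already has 4; hence (2,5) = 3.
3 is placed in column 2, so (3,2) = 2.
Cage g's pair has product 6, leaving (3,3) = 3.
Row 3 already has 2, which forces (3,5) = 4.
Column 5 already has 4, so (4,5) = 2.
Column 3 now contains 3, which forces (5,3) = 2.
Column 5 now contains 2; hence (5,5) = 5.
1 is placed in column 4; hence (1,4) = 2.
Column 5 now contains 2; hence (1,5) = 1.
4 is placed in row 3, leaving (3,4) = 5.
Cage i needs product 20, leaving (4,1) = 5.
Cage h's pair has product 20; hence (4,4) = 4.
5 is placed in row 5; hence (5,1) = 4.
5 is placed in row 5, which forces (5,4) = 3.

3 4 5 2 1 / 2 5 4 1 3 / 1 2 3 5 4 / 5 3 1 4 2 / 4 1 2 3 5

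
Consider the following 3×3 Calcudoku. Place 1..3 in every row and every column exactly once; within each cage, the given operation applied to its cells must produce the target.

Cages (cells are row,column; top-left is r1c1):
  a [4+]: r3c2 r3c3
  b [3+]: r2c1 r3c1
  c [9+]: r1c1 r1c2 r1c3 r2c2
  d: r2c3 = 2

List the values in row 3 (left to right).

Cage c needs sum 9, leaving r2c2 = 3.
D is a freebie, so r2c3 = 2.
Column 2 now contains 3, leaving r3c2 = 1.
1 is placed in row 3, which forces r3c3 = 3.
The 4 cells of cage c must have sum 9, leaving r1c1 = 3.
Column 2 already has 1, leaving r1c2 = 2.
Column 3 now contains 3, so r1c3 = 1.
Row 2 now contains 2, which forces r2c1 = 1.
1 is placed in row 3, so r3c1 = 2.
Completed grid: 3 2 1 / 1 3 2 / 2 1 3.

2 1 3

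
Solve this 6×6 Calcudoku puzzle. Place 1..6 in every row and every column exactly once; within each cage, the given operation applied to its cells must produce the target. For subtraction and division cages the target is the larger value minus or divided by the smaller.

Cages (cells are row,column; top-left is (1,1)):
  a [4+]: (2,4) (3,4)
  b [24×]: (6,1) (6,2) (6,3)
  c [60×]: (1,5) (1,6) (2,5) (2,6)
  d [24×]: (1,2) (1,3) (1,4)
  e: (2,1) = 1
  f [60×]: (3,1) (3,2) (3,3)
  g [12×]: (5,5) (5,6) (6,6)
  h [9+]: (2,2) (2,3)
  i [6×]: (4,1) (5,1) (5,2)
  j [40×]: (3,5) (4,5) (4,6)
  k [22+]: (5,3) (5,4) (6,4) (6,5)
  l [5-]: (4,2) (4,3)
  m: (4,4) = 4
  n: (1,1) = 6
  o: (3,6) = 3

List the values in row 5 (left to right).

2 1 5 6 3 4

Cage n is given, so (1,1) = 6.
E is a freebie; hence (2,1) = 1.
1 is placed in row 2, leaving (2,4) = 3.
3 is placed in column 4, leaving (3,4) = 1.
Cage o is given, which forces (3,6) = 3.
M is a freebie; hence (4,4) = 4.
Column 4 already has 4, so (1,4) = 2.
Cage j has product 40, so (3,5) = 4.
Cage i has product 6, leaving (5,2) = 1.
Column 2 now contains 1, leaving (4,2) = 6.
Cage l's pair has difference 5; hence (4,3) = 1.
Cage g needs product 12, leaving (6,6) = 1.
Cage c has product 60, leaving (1,5) = 1.
Column 6 now contains 1, leaving (1,6) = 5.
Cage f needs product 60; hence (3,3) = 6.
Column 6 now contains 5, so (4,6) = 2.
Column 3 already has 6; hence (5,3) = 5.
5 is placed in row 5, so (5,4) = 6.
Row 5 now contains 6; hence (5,6) = 4.
Column 4 now contains 6, leaving (6,4) = 5.
Row 6 already has 5; hence (6,5) = 6.
The two cells of cage h must have sum 9, so (2,2) = 5.
Column 3 now contains 5, so (2,3) = 4.
Column 5 already has 6, so (2,5) = 2.
Column 6 already has 2, leaving (2,6) = 6.
Column 2 already has 5, so (3,2) = 2.
2 is placed in row 4, which forces (4,1) = 3.
2 is placed in row 4; hence (4,5) = 5.
Cage i needs product 6, leaving (5,1) = 2.
Cage g needs product 12, which forces (5,5) = 3.
Column 1 now contains 2, so (6,1) = 4.
4 is placed in row 6, leaving (6,2) = 3.
3 is placed in row 6, leaving (6,3) = 2.
Column 2 now contains 3; hence (1,2) = 4.
4 is placed in column 3, so (1,3) = 3.
2 is placed in row 3, which forces (3,1) = 5.
Completed grid: 6 4 3 2 1 5 / 1 5 4 3 2 6 / 5 2 6 1 4 3 / 3 6 1 4 5 2 / 2 1 5 6 3 4 / 4 3 2 5 6 1.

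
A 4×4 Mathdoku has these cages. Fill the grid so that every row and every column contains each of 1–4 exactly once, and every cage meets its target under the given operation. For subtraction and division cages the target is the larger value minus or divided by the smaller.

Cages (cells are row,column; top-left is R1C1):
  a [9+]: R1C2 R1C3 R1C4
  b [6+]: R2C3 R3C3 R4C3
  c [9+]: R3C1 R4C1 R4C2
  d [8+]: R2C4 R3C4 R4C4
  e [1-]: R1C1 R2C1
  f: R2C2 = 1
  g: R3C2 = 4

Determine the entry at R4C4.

Cage f is a single given cell, so R2C2 = 1.
Cage g is given, leaving R3C2 = 4.
Cage c has sum 9, so R4C1 = 4.
The 3 cells of cage d must have sum 8; hence R2C4 = 4.
Cage a has sum 9, leaving R1C3 = 4.
Row 1 needs a 1, and only R1C1 is open for it.
Cage e's pair has difference 1, leaving R2C1 = 2.
Row 2 now contains 2, which forces R2C3 = 3.
2 is placed in column 1, which forces R3C1 = 3.
Row 3 already has 3, leaving R3C4 = 1.
1 is placed in column 4, so R4C4 = 3.
The 3 cells of cage a must have sum 9, leaving R1C2 = 3.
Column 4 already has 3; hence R1C4 = 2.
Row 3 already has 1, leaving R3C3 = 2.
Row 4 now contains 3, which forces R4C2 = 2.
The 3 cells of cage b must have sum 6, so R4C3 = 1.
Completed grid: 1 3 4 2 / 2 1 3 4 / 3 4 2 1 / 4 2 1 3.

3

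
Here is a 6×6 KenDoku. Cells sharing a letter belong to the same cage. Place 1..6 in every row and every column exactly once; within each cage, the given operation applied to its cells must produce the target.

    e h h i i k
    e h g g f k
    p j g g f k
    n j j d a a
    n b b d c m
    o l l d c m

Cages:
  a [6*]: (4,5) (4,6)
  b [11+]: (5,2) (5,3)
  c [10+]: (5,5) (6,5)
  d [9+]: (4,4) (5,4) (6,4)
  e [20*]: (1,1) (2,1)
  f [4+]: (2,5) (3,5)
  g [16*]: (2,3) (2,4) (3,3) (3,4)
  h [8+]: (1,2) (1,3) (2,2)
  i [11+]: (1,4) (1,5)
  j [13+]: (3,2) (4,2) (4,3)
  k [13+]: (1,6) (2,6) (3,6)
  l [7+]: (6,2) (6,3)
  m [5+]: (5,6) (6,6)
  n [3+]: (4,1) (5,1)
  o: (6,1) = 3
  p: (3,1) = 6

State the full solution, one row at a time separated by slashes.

Cage p is given, leaving (3,1) = 6.
Cage o is given, so (6,1) = 3.
In row 2, 6 can only go at (2,6), so (2,6) = 6.
In column 5, 2 can only go at (4,5), so (4,5) = 2.
Row 4 now contains 2, so (4,1) = 1.
Cage a's pair has product 6, so (4,6) = 3.
The two cells of cage n must have sum 3; hence (5,1) = 2.
The only place for 5 in row 3 is (3,6).
Column 6 now contains 5, which forces (1,6) = 2.
In row 2, 5 can only go at (2,1), so (2,1) = 5.
Column 1 already has 5, so (1,1) = 4.
Row 2 needs a 3, and only (2,5) is open for it.
3 is placed in column 5, leaving (3,5) = 1.
The only place for 4 in row 2 is (2,2).
In row 3, 3 can only go at (3,2), so (3,2) = 3.
3 is placed in column 2, which forces (1,2) = 1.
Cage h has sum 8, leaving (1,3) = 3.
The 3 cells of cage j must have sum 13; hence (4,2) = 6.
Cage j has sum 13, so (4,3) = 4.
Row 4 already has 4, so (4,4) = 5.
Column 2 already has 6, so (5,2) = 5.
Row 5 now contains 5, leaving (5,3) = 6.
6 is placed in row 5, so (5,5) = 4.
Row 5 already has 4; hence (5,6) = 1.
Column 2 now contains 5, so (6,2) = 2.
Row 6 already has 2, leaving (6,4) = 1.
Column 5 now contains 4, leaving (6,5) = 6.
Column 6 already has 1, leaving (6,6) = 4.
Column 4 now contains 5, so (1,4) = 6.
6 is placed in column 5; hence (1,5) = 5.
The 4 cells of cage g must have product 16, so (2,3) = 1.
Column 4 already has 1, which forces (2,4) = 2.
4 is placed in column 3, so (3,3) = 2.
The 4 cells of cage g must have product 16, which forces (3,4) = 4.
Row 5 already has 1, so (5,4) = 3.
1 is placed in row 6, leaving (6,3) = 5.

4 1 3 6 5 2 / 5 4 1 2 3 6 / 6 3 2 4 1 5 / 1 6 4 5 2 3 / 2 5 6 3 4 1 / 3 2 5 1 6 4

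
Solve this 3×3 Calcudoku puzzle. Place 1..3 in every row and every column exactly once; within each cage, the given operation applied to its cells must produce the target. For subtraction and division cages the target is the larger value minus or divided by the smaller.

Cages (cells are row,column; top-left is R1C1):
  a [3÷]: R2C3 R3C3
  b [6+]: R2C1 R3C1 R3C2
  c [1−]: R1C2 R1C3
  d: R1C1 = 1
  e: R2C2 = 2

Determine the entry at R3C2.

Cage d is a single given cell, which forces R1C1 = 1.
E is a freebie; hence R2C2 = 2.
2 is placed in column 2, so R1C2 = 3.
Cage c needs two cells with difference 1, so R1C3 = 2.
Row 2 now contains 2; hence R2C1 = 3.
3 is placed in row 2, leaving R2C3 = 1.
Cage b needs sum 6, so R3C1 = 2.
Cage b has sum 6; hence R3C2 = 1.
Column 3 now contains 1; hence R3C3 = 3.
The full grid is 1 3 2 / 3 2 1 / 2 1 3.

1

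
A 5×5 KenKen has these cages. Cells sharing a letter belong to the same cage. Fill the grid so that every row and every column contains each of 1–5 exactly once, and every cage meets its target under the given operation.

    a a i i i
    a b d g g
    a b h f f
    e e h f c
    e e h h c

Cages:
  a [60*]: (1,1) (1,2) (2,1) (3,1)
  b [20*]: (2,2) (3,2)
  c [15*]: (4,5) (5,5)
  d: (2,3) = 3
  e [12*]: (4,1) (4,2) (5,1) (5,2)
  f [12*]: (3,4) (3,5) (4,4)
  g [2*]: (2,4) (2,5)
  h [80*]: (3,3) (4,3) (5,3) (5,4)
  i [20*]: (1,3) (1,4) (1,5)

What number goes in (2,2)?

4

D is a freebie; hence (2,3) = 3.
The only place for 2 in row 1 is (1,2).
The only place for 3 in row 1 is (1,1).
The only place for 4 in row 2 is (2,2).
4 is placed in column 2; hence (3,2) = 5.
The 4 cells of cage a must have product 60, so (2,1) = 5.
Row 3 already has 5, which forces (3,1) = 2.
Row 4 needs a 2, and only (4,3) is open for it.
The 4 cells of cage h must have product 80, leaving (3,3) = 4.
The 4 cells of cage h must have product 80, leaving (5,3) = 5.
Cage h has product 80, leaving (5,4) = 2.
Row 5 already has 5, so (5,5) = 3.
5 is placed in column 3, which forces (1,3) = 1.
Column 4 now contains 2, leaving (2,4) = 1.
Cage g's pair has product 2; hence (2,5) = 2.
Cage f needs product 12; hence (3,4) = 3.
3 is placed in column 5, leaving (3,5) = 1.
Cage e has product 12, so (4,1) = 1.
Cage e has product 12; hence (4,2) = 3.
The 3 cells of cage f must have product 12; hence (4,4) = 4.
3 is placed in column 5, leaving (4,5) = 5.
Cage e needs product 12; hence (5,1) = 4.
Row 5 now contains 3, so (5,2) = 1.
4 is placed in column 4, which forces (1,4) = 5.
5 is placed in column 5; hence (1,5) = 4.
The full grid is 3 2 1 5 4 / 5 4 3 1 2 / 2 5 4 3 1 / 1 3 2 4 5 / 4 1 5 2 3.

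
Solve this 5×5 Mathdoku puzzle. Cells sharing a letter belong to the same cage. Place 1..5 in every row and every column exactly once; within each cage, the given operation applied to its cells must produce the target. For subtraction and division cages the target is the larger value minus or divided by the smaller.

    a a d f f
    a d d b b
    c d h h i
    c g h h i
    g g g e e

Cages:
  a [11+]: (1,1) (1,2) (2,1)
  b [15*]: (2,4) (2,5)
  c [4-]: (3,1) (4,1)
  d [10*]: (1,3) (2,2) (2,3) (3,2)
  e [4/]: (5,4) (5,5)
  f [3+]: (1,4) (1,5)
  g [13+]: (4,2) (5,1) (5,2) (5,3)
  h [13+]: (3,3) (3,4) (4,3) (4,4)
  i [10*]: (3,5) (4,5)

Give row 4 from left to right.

The only place for 4 in row 2 is (2,1).
In row 1, 3 can only go at (1,1), so (1,1) = 3.
Cage a has sum 11; hence (1,2) = 4.
In row 1, 5 can only go at (1,3), so (1,3) = 5.
Cage d needs product 10, leaving (2,2) = 2.
The 4 cells of cage d must have product 10, so (2,3) = 1.
Cage d has product 10, which forces (3,2) = 1.
Row 3 now contains 1, leaving (3,1) = 5.
Row 3 already has 5, leaving (3,5) = 2.
Cage c's pair has difference 4, which forces (4,1) = 1.
2 is placed in column 5, which forces (4,5) = 5.
Column 1 now contains 1, leaving (5,1) = 2.
Cage f needs two cells with sum 3; hence (1,4) = 2.
2 is placed in column 5, which forces (1,5) = 1.
Cage b's pair has product 15, leaving (2,4) = 5.
Column 5 now contains 5, leaving (2,5) = 3.
5 is placed in row 4, leaving (4,2) = 3.
Column 4 now contains 2, so (4,4) = 4.
The 4 cells of cage g must have sum 13; hence (5,2) = 5.
Cage g needs sum 13; hence (5,3) = 3.
Column 4 already has 4; hence (5,4) = 1.
Column 5 already has 1, which forces (5,5) = 4.
3 is placed in column 3, which forces (3,3) = 4.
Column 4 already has 4, so (3,4) = 3.
Row 4 now contains 4, leaving (4,3) = 2.
Completed grid: 3 4 5 2 1 / 4 2 1 5 3 / 5 1 4 3 2 / 1 3 2 4 5 / 2 5 3 1 4.

1 3 2 4 5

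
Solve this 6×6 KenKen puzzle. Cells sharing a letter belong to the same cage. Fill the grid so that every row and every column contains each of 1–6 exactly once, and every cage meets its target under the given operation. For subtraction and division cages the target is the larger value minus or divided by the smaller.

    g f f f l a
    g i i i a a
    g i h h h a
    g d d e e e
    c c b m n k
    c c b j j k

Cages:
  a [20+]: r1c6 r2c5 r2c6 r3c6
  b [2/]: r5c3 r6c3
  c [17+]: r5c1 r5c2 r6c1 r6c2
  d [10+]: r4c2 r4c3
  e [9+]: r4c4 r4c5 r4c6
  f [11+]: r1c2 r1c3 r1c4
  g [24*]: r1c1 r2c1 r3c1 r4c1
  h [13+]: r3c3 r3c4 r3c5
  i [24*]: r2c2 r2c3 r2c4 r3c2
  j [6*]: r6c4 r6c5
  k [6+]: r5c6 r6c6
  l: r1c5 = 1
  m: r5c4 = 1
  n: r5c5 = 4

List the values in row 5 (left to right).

L is a freebie; hence r1c5 = 1.
M is a freebie; hence r5c4 = 1.
N is a freebie, leaving r5c5 = 4.
The 3 cells of cage e must have sum 9, leaving r4c6 = 1.
Column 6 already has 1, so r6c6 = 4.
Cage a has sum 20, so r2c5 = 6.
Cage k needs two cells with sum 6; hence r5c6 = 2.
2 is placed in row 5, so r5c3 = 3.
Cage b needs two cells with quotient 2, so r6c3 = 6.
The 3 cells of cage h must have sum 13, so r3c4 = 6.
The two cells of cage d must have sum 10, so r4c2 = 6.
6 is placed in column 3, so r4c3 = 4.
Column 2 now contains 6, so r5c2 = 5.
Column 2 now contains 5, so r6c2 = 1.
Cage a needs sum 20, so r1c6 = 6.
Cage i has product 24, so r2c3 = 1.
5 is placed in row 5; hence r5c1 = 6.
Row 6 already has 1, so r6c1 = 5.
The 4 cells of cage g must have product 24, leaving r3c1 = 1.
The only place for 3 in row 1 is r1c1.
Cage g needs product 24, so r2c1 = 4.
Column 1 now contains 3, leaving r4c1 = 2.
Cage i has product 24, leaving r3c2 = 4.
4 is placed in column 2, which forces r1c2 = 2.
The 3 cells of cage f must have sum 11, so r1c3 = 5.
Cage f has sum 11, leaving r1c4 = 4.
Column 2 now contains 2, so r2c2 = 3.
3 is placed in row 2, leaving r2c4 = 2.
3 is placed in row 2, so r2c6 = 5.
5 is placed in column 3, which forces r3c3 = 2.
Row 3 already has 2; hence r3c5 = 5.
Column 6 already has 5, which forces r3c6 = 3.
5 is placed in column 5, so r4c5 = 3.
Column 4 now contains 2, leaving r6c4 = 3.
3 is placed in column 5, which forces r6c5 = 2.
Row 4 now contains 3, which forces r4c4 = 5.
The full grid is 3 2 5 4 1 6 / 4 3 1 2 6 5 / 1 4 2 6 5 3 / 2 6 4 5 3 1 / 6 5 3 1 4 2 / 5 1 6 3 2 4.

6 5 3 1 4 2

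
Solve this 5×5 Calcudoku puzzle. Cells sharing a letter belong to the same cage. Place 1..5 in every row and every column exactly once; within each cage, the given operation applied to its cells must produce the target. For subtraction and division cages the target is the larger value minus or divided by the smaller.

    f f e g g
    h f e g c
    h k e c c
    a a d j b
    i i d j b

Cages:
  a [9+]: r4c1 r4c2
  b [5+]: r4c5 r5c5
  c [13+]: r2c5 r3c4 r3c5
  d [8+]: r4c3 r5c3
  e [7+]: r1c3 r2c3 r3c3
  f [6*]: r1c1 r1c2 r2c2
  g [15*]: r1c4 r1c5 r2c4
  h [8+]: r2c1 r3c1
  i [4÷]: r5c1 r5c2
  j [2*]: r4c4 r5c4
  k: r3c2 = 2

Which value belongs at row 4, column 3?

3

K is a freebie, leaving r3c2 = 2.
Cage f has product 6, which forces r1c1 = 2.
The 3 cells of cage e must have sum 7, so r2c3 = 2.
The only place for 4 in row 1 is r1c3.
4 is placed in column 3, leaving r3c3 = 1.
The only place for 4 in row 2 is r2c5.
The 3 cells of cage c must have sum 13, leaving r3c4 = 4.
Cage c needs sum 13; hence r3c5 = 5.
Cage h's pair has sum 8, which forces r2c1 = 5.
Row 3 now contains 5, which forces r3c1 = 3.
5 is placed in column 1; hence r4c1 = 4.
Row 4 now contains 4; hence r4c2 = 5.
Row 4 already has 5, which forces r4c3 = 3.
Row 4 already has 3, leaving r4c5 = 2.
Column 1 now contains 4, so r5c1 = 1.
Row 5 now contains 1, leaving r5c2 = 4.
3 is placed in column 3; hence r5c3 = 5.
Row 5 now contains 1, so r5c4 = 2.
Column 5 now contains 2; hence r5c5 = 3.
The 3 cells of cage g must have product 15, which forces r1c4 = 5.
Column 5 already has 3, leaving r1c5 = 1.
The 3 cells of cage g must have product 15, so r2c4 = 3.
Row 4 now contains 2, leaving r4c4 = 1.
1 is placed in row 1; hence r1c2 = 3.
Row 2 already has 3, which forces r2c2 = 1.
Completed grid: 2 3 4 5 1 / 5 1 2 3 4 / 3 2 1 4 5 / 4 5 3 1 2 / 1 4 5 2 3.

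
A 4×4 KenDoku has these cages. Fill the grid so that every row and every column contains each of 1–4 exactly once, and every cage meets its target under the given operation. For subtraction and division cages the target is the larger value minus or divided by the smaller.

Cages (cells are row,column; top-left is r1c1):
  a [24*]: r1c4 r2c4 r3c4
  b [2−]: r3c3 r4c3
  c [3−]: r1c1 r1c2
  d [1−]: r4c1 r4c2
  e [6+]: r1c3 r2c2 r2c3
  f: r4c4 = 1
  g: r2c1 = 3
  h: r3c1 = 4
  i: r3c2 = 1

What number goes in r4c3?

4

G is a freebie, so r2c1 = 3.
Cage h is a single given cell, leaving r3c1 = 4.
I is a freebie; hence r3c2 = 1.
F is a freebie, leaving r4c4 = 1.
Column 1 now contains 4, so r1c1 = 1.
Column 2 already has 1, leaving r1c2 = 4.
Cage e needs sum 6, so r1c3 = 3.
3 is placed in row 1, leaving r1c4 = 2.
Column 2 already has 1, which forces r2c2 = 2.
The 3 cells of cage e must have sum 6; hence r2c3 = 1.
Column 4 already has 2, leaving r2c4 = 4.
Cage b needs two cells with difference 2, which forces r3c3 = 2.
Column 4 already has 2, leaving r3c4 = 3.
1 is placed in row 4, so r4c1 = 2.
Cage d needs two cells with difference 1, which forces r4c2 = 3.
Cage b's pair has difference 2; hence r4c3 = 4.
Completed grid: 1 4 3 2 / 3 2 1 4 / 4 1 2 3 / 2 3 4 1.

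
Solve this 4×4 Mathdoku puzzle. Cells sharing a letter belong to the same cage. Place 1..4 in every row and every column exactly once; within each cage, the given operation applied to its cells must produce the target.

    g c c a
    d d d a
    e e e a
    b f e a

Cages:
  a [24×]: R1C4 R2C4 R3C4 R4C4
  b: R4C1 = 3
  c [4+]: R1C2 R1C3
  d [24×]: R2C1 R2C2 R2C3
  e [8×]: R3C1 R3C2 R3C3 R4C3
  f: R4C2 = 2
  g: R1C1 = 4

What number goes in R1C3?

G is a freebie, leaving R1C1 = 4.
Cage b is given, leaving R4C1 = 3.
Cage f is given; hence R4C2 = 2.
Cage e has product 8; hence R4C3 = 1.
Row 4 already has 1, so R4C4 = 4.
Cage c needs two cells with sum 4, which forces R1C2 = 1.
Column 3 already has 1; hence R1C3 = 3.
3 is placed in row 1, so R1C4 = 2.
Column 1 now contains 3, so R2C1 = 2.
Column 3 already has 3, so R2C3 = 4.
Column 1 now contains 2; hence R3C1 = 1.
Column 2 already has 1; hence R3C2 = 4.
Column 3 already has 4; hence R3C3 = 2.
1 is placed in row 3, which forces R3C4 = 3.
Row 2 already has 4, so R2C2 = 3.
Column 4 now contains 3, leaving R2C4 = 1.
Completed grid: 4 1 3 2 / 2 3 4 1 / 1 4 2 3 / 3 2 1 4.

3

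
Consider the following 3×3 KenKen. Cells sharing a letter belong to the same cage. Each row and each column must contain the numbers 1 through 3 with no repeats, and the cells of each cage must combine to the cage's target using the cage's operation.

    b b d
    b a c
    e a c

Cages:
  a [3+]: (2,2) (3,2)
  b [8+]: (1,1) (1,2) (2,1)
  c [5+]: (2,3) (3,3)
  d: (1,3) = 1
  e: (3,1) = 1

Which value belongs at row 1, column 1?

Cage b needs sum 8, leaving (1,1) = 2.
The 3 cells of cage b must have sum 8, so (1,2) = 3.
D is a freebie, leaving (1,3) = 1.
Cage b has sum 8; hence (2,1) = 3.
Row 2 already has 3; hence (2,3) = 2.
E is a freebie; hence (3,1) = 1.
Row 3 already has 1, leaving (3,2) = 2.
Column 3 already has 2, so (3,3) = 3.
Row 2 now contains 2, leaving (2,2) = 1.
Filled in: 2 3 1 / 3 1 2 / 1 2 3.

2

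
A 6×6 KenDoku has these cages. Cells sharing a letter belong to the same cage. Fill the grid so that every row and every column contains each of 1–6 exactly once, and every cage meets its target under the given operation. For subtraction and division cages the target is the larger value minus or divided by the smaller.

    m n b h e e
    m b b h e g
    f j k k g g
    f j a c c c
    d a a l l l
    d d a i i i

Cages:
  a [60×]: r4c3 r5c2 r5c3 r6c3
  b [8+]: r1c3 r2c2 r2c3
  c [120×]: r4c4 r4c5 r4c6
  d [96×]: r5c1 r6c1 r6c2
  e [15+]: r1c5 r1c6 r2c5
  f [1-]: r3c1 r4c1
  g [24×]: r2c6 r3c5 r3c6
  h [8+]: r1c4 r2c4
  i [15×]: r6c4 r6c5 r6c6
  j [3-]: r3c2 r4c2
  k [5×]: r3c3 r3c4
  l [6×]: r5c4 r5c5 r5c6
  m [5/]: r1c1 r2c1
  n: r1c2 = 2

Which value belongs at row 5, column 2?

5

Cage n is a single given cell, leaving r1c2 = 2.
Cage d has product 96; hence r5c1 = 4.
The 3 cells of cage d must have product 96; hence r6c1 = 6.
Cage d has product 96; hence r6c2 = 4.
Row 6 needs a 2, and only r6c3 is open for it.
Row 4 needs a 2, and only r4c1 is open for it.
The only place for 1 in row 4 is r4c3.
Cage b has sum 8, which forces r2c2 = 1.
Column 3 already has 1, which forces r3c3 = 5.
Cage k's pair has product 5, so r3c4 = 1.
Column 3 now contains 5; hence r5c3 = 6.
Cage m's pair has quotient 5; hence r1c1 = 1.
Row 2 now contains 1, so r2c1 = 5.
Row 3 now contains 1; hence r3c1 = 3.
Row 3 already has 3, which forces r3c2 = 6.
Column 2 now contains 6, leaving r4c2 = 3.
Row 5 already has 6; hence r5c2 = 5.
Cage g has product 24, which forces r2c6 = 3.
Cage b has sum 8; hence r1c3 = 3.
Cage h needs two cells with sum 8; hence r1c4 = 6.
Row 2 already has 3, so r2c3 = 4.
Row 2 already has 3, which forces r2c4 = 2.
4 is placed in row 2, leaving r2c5 = 6.
Column 4 already has 2, leaving r5c4 = 3.
Column 4 already has 3, so r6c4 = 5.
Row 6 now contains 5, so r6c6 = 1.
5 is placed in column 4, leaving r4c4 = 4.
Cage c needs product 120, leaving r4c5 = 5.
Cage c has product 120; hence r4c6 = 6.
Cage l has product 6, leaving r5c5 = 1.
Column 6 already has 1, so r5c6 = 2.
Row 6 now contains 1, which forces r6c5 = 3.
Column 5 already has 5, which forces r1c5 = 4.
Cage e needs sum 15, which forces r1c6 = 5.
Cage g has product 24, leaving r3c5 = 2.
Column 6 already has 2; hence r3c6 = 4.
Filled in: 1 2 3 6 4 5 / 5 1 4 2 6 3 / 3 6 5 1 2 4 / 2 3 1 4 5 6 / 4 5 6 3 1 2 / 6 4 2 5 3 1.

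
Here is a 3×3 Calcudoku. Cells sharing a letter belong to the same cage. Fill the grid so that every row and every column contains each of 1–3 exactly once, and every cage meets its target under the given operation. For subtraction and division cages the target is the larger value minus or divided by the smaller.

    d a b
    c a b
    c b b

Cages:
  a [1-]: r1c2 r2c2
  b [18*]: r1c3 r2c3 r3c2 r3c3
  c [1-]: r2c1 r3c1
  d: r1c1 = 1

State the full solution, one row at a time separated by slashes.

D is a freebie, so r1c1 = 1.
Cage b needs product 18, so r3c2 = 3.
Column 2 already has 3, which forces r1c2 = 2.
Row 1 now contains 2, leaving r1c3 = 3.
Cage c needs two cells with difference 1, leaving r2c1 = 3.
The two cells of cage a must have difference 1, leaving r2c2 = 1.
Row 2 already has 1, which forces r2c3 = 2.
Row 3 already has 3; hence r3c1 = 2.
Column 3 now contains 2, so r3c3 = 1.

1 2 3 / 3 1 2 / 2 3 1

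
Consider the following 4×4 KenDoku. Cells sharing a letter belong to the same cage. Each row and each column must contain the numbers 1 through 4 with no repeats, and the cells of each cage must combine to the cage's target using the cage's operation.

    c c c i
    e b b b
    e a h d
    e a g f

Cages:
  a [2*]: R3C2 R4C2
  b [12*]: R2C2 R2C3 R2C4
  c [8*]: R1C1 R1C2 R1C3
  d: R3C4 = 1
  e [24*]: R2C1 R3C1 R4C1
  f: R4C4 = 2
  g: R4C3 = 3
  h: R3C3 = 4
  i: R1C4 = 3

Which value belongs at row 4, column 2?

Cage i is a single given cell, which forces R1C4 = 3.
H is a freebie, so R3C3 = 4.
Cage d is given, which forces R3C4 = 1.
G is a freebie; hence R4C3 = 3.
Cage f is a single given cell, which forces R4C4 = 2.
The 3 cells of cage b must have product 12, which forces R2C2 = 3.
3 is placed in column 3; hence R2C3 = 1.
1 is placed in column 4, leaving R2C4 = 4.
Row 3 already has 1, leaving R3C2 = 2.
Row 4 now contains 2, which forces R4C1 = 4.
Row 4 now contains 2; hence R4C2 = 1.
Cage c needs product 8, which forces R1C1 = 1.
1 is placed in column 2, which forces R1C2 = 4.
Column 3 already has 1, which forces R1C3 = 2.
Row 2 now contains 3, so R2C1 = 2.
Row 3 already has 2, which forces R3C1 = 3.
Filled in: 1 4 2 3 / 2 3 1 4 / 3 2 4 1 / 4 1 3 2.

1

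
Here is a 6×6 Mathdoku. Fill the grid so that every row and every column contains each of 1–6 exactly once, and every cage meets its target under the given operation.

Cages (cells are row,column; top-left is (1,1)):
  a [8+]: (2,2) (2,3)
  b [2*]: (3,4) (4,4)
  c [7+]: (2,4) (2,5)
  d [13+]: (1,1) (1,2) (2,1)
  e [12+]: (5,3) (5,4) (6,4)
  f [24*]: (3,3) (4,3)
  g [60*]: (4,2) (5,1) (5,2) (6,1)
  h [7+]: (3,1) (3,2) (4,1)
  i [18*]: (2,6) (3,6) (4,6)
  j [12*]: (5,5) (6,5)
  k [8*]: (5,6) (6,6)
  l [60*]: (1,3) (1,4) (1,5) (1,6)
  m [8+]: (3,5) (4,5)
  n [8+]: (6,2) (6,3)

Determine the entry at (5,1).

3

The only place for 5 in column 6 is (1,6).
In row 6, 1 can only go at (6,1), so (6,1) = 1.
The only place for 5 in row 3 is (3,5).
Cage m needs two cells with sum 8, so (4,5) = 3.
In row 4, 5 can only go at (4,2), so (4,2) = 5.
Row 5 needs a 1, and only (5,3) is open for it.
Cage l needs product 60, so (1,5) = 1.
In row 2, 1 can only go at (2,6), so (2,6) = 1.
Cage i needs product 18; hence (3,6) = 3.
1 is placed in column 6, which forces (4,6) = 6.
Cage h needs sum 7, leaving (3,2) = 1.
The two cells of cage f must have product 24; hence (3,3) = 6.
1 is placed in row 3, leaving (3,4) = 2.
Row 4 now contains 6, which forces (4,3) = 4.
Column 4 already has 2; hence (4,4) = 1.
2 is placed in row 3, so (3,1) = 4.
Row 4 already has 4, so (4,1) = 2.
The only place for 4 in row 2 is (2,5).
Cage c needs two cells with sum 7, which forces (2,4) = 3.
Row 2 now contains 3; hence (2,2) = 6.
Cage a needs two cells with sum 8, so (2,3) = 2.
6 is placed in column 2, so (6,2) = 3.
Column 3 now contains 2, so (6,3) = 5.
Row 6 already has 5, leaving (6,4) = 6.
Row 6 already has 6; hence (6,5) = 2.
Row 6 already has 2, which forces (6,6) = 4.
Cage d needs sum 13, so (1,1) = 6.
Cage d needs sum 13; hence (1,2) = 2.
Column 3 now contains 2; hence (1,3) = 3.
6 is placed in column 4, leaving (1,4) = 4.
6 is placed in row 2, so (2,1) = 5.
Column 1 now contains 6, leaving (5,1) = 3.
2 is placed in column 2, which forces (5,2) = 4.
6 is placed in column 4, which forces (5,4) = 5.
2 is placed in column 5, leaving (5,5) = 6.
4 is placed in column 6, which forces (5,6) = 2.
The full grid is 6 2 3 4 1 5 / 5 6 2 3 4 1 / 4 1 6 2 5 3 / 2 5 4 1 3 6 / 3 4 1 5 6 2 / 1 3 5 6 2 4.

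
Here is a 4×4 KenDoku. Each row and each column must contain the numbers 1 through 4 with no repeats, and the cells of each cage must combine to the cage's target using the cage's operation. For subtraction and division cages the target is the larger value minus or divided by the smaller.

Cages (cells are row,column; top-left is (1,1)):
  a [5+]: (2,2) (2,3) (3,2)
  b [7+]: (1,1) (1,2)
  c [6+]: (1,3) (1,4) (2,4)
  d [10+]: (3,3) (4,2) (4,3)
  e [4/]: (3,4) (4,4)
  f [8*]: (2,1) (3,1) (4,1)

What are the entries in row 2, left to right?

4 1 2 3

The only place for 4 in row 2 is (2,1).
4 is placed in column 1; hence (1,1) = 3.
Cage b's pair has sum 7; hence (1,2) = 4.
Column 2 now contains 4, which forces (4,2) = 3.
Column 2 now contains 3, leaving (2,2) = 1.
The 3 cells of cage a must have sum 5; hence (2,3) = 2.
Cage c has sum 6; hence (2,4) = 3.
Cage a needs sum 5, leaving (3,2) = 2.
Cage d needs sum 10; hence (3,3) = 3.
The 3 cells of cage d must have sum 10, so (4,3) = 4.
4 is placed in row 4, leaving (4,4) = 1.
Column 3 already has 2, leaving (1,3) = 1.
Column 4 already has 1, which forces (1,4) = 2.
2 is placed in row 3; hence (3,1) = 1.
Column 4 already has 1, so (3,4) = 4.
1 is placed in row 4, leaving (4,1) = 2.
Completed grid: 3 4 1 2 / 4 1 2 3 / 1 2 3 4 / 2 3 4 1.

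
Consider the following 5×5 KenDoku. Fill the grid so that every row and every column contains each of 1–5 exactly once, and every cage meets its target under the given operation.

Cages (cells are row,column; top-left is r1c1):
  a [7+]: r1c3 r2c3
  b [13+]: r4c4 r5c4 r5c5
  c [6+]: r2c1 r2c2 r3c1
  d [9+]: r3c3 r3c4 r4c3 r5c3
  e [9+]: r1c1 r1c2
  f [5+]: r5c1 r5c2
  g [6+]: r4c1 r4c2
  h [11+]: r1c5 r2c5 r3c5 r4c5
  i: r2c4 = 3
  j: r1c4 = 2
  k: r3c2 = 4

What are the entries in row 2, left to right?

J is a freebie; hence r1c4 = 2.
Cage i is given, which forces r2c4 = 3.
K is a freebie, so r3c2 = 4.
Column 4 now contains 3; hence r3c4 = 1.
Column 4 now contains 3, so r5c4 = 5.
Row 5 now contains 5, leaving r5c5 = 4.
The two cells of cage e must have sum 9; hence r1c1 = 4.
Column 2 already has 4, which forces r1c2 = 5.
5 is placed in row 1; hence r1c3 = 3.
Row 1 already has 3, so r1c5 = 1.
Cage c needs sum 6, which forces r3c1 = 3.
5 is placed in column 4, leaving r4c4 = 4.
Column 1 already has 3, so r5c1 = 2.
Row 5 already has 2, so r5c2 = 3.
Row 5 already has 2, leaving r5c3 = 1.
Column 1 already has 2, leaving r2c1 = 1.
Cage c has sum 6; hence r2c2 = 2.
Cage a's pair has sum 7, which forces r2c3 = 4.
Row 2 now contains 2, so r2c5 = 5.
5 is placed in column 5, which forces r3c5 = 2.
The two cells of cage g must have sum 6, leaving r4c1 = 5.
Cage g needs two cells with sum 6; hence r4c2 = 1.
Row 4 now contains 5, which forces r4c3 = 2.
The 4 cells of cage h must have sum 11, which forces r4c5 = 3.
Row 3 already has 2; hence r3c3 = 5.
The full grid is 4 5 3 2 1 / 1 2 4 3 5 / 3 4 5 1 2 / 5 1 2 4 3 / 2 3 1 5 4.

1 2 4 3 5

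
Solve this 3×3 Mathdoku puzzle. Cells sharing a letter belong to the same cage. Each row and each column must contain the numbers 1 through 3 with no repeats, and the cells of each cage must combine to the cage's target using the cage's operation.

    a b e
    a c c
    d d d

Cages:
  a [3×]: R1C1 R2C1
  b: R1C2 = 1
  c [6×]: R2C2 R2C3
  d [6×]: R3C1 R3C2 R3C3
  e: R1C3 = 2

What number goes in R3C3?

Cage b is a single given cell, which forces R1C2 = 1.
E is a freebie, so R1C3 = 2.
Column 3 already has 2, leaving R2C3 = 3.
Column 3 now contains 3; hence R3C3 = 1.
Row 1 already has 1, so R1C1 = 3.
Row 2 now contains 3, which forces R2C1 = 1.
Row 2 now contains 3; hence R2C2 = 2.
3 is placed in column 1, so R3C1 = 2.
Column 2 already has 2; hence R3C2 = 3.
The full grid is 3 1 2 / 1 2 3 / 2 3 1.

1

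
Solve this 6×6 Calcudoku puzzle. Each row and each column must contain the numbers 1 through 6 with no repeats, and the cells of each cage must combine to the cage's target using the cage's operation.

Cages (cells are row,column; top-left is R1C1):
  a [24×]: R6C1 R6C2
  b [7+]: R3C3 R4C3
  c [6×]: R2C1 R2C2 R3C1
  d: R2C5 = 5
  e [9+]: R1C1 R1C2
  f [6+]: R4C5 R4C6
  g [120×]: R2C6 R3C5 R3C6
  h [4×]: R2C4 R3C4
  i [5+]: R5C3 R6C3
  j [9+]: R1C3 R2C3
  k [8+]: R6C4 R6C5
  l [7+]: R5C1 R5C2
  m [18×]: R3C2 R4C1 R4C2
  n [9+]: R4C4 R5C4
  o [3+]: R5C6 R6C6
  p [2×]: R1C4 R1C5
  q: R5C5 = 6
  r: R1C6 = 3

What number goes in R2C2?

Cage r is given, leaving R1C6 = 3.
D is a freebie; hence R2C5 = 5.
Cage q is a single given cell, leaving R5C5 = 6.
The 3 cells of cage g must have product 120, so R2C6 = 6.
Column 5 already has 6, so R3C5 = 4.
Cage g needs product 120, so R3C6 = 5.
Cage h needs two cells with product 4, so R2C4 = 4.
Row 3 now contains 4, so R3C4 = 1.
Cage f's pair has sum 6, leaving R4C5 = 2.
Cage f's pair has sum 6, which forces R4C6 = 4.
2 is placed in column 5, leaving R6C5 = 3.
Cage j needs two cells with sum 9; hence R1C3 = 6.
Column 4 already has 1, which forces R1C4 = 2.
2 is placed in column 5, so R1C5 = 1.
Row 2 now contains 4, leaving R2C3 = 3.
6 is placed in column 3, which forces R3C3 = 2.
Cage n's pair has sum 9, so R4C4 = 6.
Cage n's pair has sum 9, so R5C4 = 3.
Cage k's pair has sum 8; hence R6C4 = 5.
2 is placed in row 3, which forces R3C1 = 3.
Cage m has product 18, so R3C2 = 6.
3 is placed in column 1, so R4C1 = 1.
Row 4 now contains 1, leaving R4C2 = 3.
Cage b needs two cells with sum 7, which forces R4C3 = 5.
6 is placed in column 2; hence R6C2 = 4.
Row 6 already has 4, leaving R6C3 = 1.
Row 6 already has 1; hence R6C6 = 2.
The two cells of cage e must have sum 9, which forces R1C1 = 4.
4 is placed in column 2; hence R1C2 = 5.
Column 1 already has 1, which forces R2C1 = 2.
Cage c needs product 6; hence R2C2 = 1.
Column 1 now contains 2, so R5C1 = 5.
5 is placed in column 2; hence R5C2 = 2.
1 is placed in column 3, leaving R5C3 = 4.
2 is placed in column 6; hence R5C6 = 1.
Row 6 already has 4, which forces R6C1 = 6.
Completed grid: 4 5 6 2 1 3 / 2 1 3 4 5 6 / 3 6 2 1 4 5 / 1 3 5 6 2 4 / 5 2 4 3 6 1 / 6 4 1 5 3 2.

1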